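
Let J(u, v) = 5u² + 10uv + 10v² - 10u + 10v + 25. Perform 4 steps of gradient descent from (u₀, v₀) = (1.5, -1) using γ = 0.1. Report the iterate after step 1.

(2, -1.5)

∇J = (10u + 10v - 10, 10u + 20v + 10)
Step 1: at (1.5, -1), ∇J = (-5, 5) → (1.5, -1) − 0.1·(-5, 5) = (2, -1.5)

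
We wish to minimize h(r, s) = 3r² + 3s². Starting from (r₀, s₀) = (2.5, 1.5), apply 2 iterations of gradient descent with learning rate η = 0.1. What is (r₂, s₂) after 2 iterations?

∇h = (6r, 6s)
(r₁, s₁) = (2.5, 1.5) − 0.1·(15, 9) = (1, 0.6)
(r₂, s₂) = (1, 0.6) − 0.1·(6, 3.6) = (0.4, 0.24)

(0.4, 0.24)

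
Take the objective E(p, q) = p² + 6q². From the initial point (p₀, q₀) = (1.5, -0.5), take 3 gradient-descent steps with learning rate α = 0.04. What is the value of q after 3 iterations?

∇E = (2p, 12q)
(p₁, q₁) = (1.5, -0.5) − 0.04·(3, -6) = (1.38, -0.26)
(p₂, q₂) = (1.38, -0.26) − 0.04·(2.76, -3.12) = (1.2696, -0.1352)
(p₃, q₃) = (1.2696, -0.1352) − 0.04·(2.5392, -1.6224) = (1.168032, -0.070304)
q = -0.070304

-0.070304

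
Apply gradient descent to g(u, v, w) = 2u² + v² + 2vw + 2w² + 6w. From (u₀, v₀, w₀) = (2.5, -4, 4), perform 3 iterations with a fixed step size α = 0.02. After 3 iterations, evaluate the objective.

∇g = (4u, 2v + 2w, 2v + 4w + 6)
(u₁, v₁, w₁) = (2.5, -4, 4) − 0.02·(10, 0, 14) = (2.3, -4, 3.72)
(u₂, v₂, w₂) = (2.3, -4, 3.72) − 0.02·(9.2, -0.56, 12.88) = (2.116, -3.9888, 3.4624)
(u₃, v₃, w₃) = (2.116, -3.9888, 3.4624) − 0.02·(8.464, -1.0528, 11.872) = (1.94672, -3.967744, 3.22496)
g(1.94672, -3.967744, 3.22496) = 37.881292589056

37.881292589056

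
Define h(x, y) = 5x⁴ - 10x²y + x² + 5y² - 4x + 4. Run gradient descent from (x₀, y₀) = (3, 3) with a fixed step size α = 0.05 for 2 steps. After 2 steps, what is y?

117.005

∇h = (20x³ - 20xy + 2x - 4, -10x² + 10y)
(x₁, y₁) = (3, 3) − 0.05·(362, -60) = (-15.1, 6)
(x₂, y₂) = (-15.1, 6) − 0.05·(-67081.22, -2220.1) = (3338.961, 117.005)
y = 117.005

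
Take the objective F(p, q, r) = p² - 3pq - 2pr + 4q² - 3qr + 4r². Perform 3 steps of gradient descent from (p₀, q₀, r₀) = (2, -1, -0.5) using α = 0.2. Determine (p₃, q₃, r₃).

(0.892, 1.476, -0.136)

∇F = (2p - 3q - 2r, -3p + 8q - 3r, -2p - 3q + 8r)
(p₁, q₁, r₁) = (2, -1, -0.5) − 0.2·(8, -12.5, -5) = (0.4, 1.5, 0.5)
(p₂, q₂, r₂) = (0.4, 1.5, 0.5) − 0.2·(-4.7, 9.3, -1.3) = (1.34, -0.36, 0.76)
(p₃, q₃, r₃) = (1.34, -0.36, 0.76) − 0.2·(2.24, -9.18, 4.48) = (0.892, 1.476, -0.136)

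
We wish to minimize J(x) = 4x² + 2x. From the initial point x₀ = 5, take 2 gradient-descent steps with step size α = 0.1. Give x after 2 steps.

J′(x) = 8x + 2
x₁ = 5 − 0.1·42 = 0.8
x₂ = 0.8 − 0.1·8.4 = -0.04

-0.04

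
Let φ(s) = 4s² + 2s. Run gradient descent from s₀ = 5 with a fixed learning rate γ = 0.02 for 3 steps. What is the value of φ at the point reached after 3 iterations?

φ′(s) = 8s + 2
Step 1: φ′(5) = 42; s₁ = 5 − 0.02·42 = 4.16
Step 2: φ′(4.16) = 35.28; s₂ = 4.16 − 0.02·35.28 = 3.4544
Step 3: φ′(3.4544) = 29.6352; s₃ = 3.4544 − 0.02·29.6352 = 2.861696
φ(2.861696) = 38.480607985664

38.480607985664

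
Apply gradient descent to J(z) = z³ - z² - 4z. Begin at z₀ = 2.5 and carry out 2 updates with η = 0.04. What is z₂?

J′(z) = 3z² - 2z - 4
Step 1: J′(2.5) = 9.75; z₁ = 2.5 − 0.04·9.75 = 2.11
Step 2: J′(2.11) = 5.1363; z₂ = 2.11 − 0.04·5.1363 = 1.904548

1.904548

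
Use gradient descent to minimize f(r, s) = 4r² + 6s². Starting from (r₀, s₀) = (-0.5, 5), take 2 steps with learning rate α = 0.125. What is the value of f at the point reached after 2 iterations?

9.375

∇f = (8r, 12s)
Step 1: at (-0.5, 5), ∇f = (-4, 60) → (-0.5, 5) − 0.125·(-4, 60) = (0, -2.5)
Step 2: at (0, -2.5), ∇f = (0, -30) → (0, -2.5) − 0.125·(0, -30) = (0, 1.25)
f(0, 1.25) = 9.375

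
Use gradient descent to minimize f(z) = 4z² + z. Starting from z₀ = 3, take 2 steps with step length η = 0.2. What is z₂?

1

f′(z) = 8z + 1
Step 1: f′(3) = 25; z₁ = 3 − 0.2·25 = -2
Step 2: f′(-2) = -15; z₂ = -2 − 0.2·(-15) = 1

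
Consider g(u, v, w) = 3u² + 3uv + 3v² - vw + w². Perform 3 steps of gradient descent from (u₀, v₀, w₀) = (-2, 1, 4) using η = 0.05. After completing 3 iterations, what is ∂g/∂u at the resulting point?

-2.736

∇g = (6u + 3v, 3u + 6v - w, -v + 2w)
Step 1: at (-2, 1, 4), ∇g = (-9, -4, 7) → (-2, 1, 4) − 0.05·(-9, -4, 7) = (-1.55, 1.2, 3.65)
Step 2: at (-1.55, 1.2, 3.65), ∇g = (-5.7, -1.1, 6.1) → (-1.55, 1.2, 3.65) − 0.05·(-5.7, -1.1, 6.1) = (-1.265, 1.255, 3.345)
Step 3: at (-1.265, 1.255, 3.345), ∇g = (-3.825, 0.39, 5.435) → (-1.265, 1.255, 3.345) − 0.05·(-3.825, 0.39, 5.435) = (-1.07375, 1.2355, 3.07325)
∂g/∂u at (-1.07375, 1.2355, 3.07325) = -2.736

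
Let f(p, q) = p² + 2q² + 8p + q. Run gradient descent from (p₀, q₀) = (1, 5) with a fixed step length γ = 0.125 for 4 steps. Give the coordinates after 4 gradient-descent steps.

(-2.41796875, 0.078125)

∇f = (2p + 8, 4q + 1)
Step 1: at (1, 5), ∇f = (10, 21) → (1, 5) − 0.125·(10, 21) = (-0.25, 2.375)
Step 2: at (-0.25, 2.375), ∇f = (7.5, 10.5) → (-0.25, 2.375) − 0.125·(7.5, 10.5) = (-1.1875, 1.0625)
Step 3: at (-1.1875, 1.0625), ∇f = (5.625, 5.25) → (-1.1875, 1.0625) − 0.125·(5.625, 5.25) = (-1.890625, 0.40625)
Step 4: at (-1.890625, 0.40625), ∇f = (4.21875, 2.625) → (-1.890625, 0.40625) − 0.125·(4.21875, 2.625) = (-2.41796875, 0.078125)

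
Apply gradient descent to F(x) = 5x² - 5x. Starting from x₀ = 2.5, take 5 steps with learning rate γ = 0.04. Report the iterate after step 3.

0.932

F′(x) = 10x - 5
x₁ = 2.5 − 0.04·20 = 1.7
x₂ = 1.7 − 0.04·12 = 1.22
x₃ = 1.22 − 0.04·7.2 = 0.932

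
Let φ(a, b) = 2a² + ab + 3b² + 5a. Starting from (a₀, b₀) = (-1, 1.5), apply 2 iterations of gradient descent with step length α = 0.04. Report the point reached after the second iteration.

∇φ = (4a + b + 5, a + 6b)
(a₁, b₁) = (-1, 1.5) − 0.04·(2.5, 8) = (-1.1, 1.18)
(a₂, b₂) = (-1.1, 1.18) − 0.04·(1.78, 5.98) = (-1.1712, 0.9408)

(-1.1712, 0.9408)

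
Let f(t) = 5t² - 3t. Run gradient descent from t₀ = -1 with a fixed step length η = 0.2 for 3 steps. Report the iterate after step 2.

f′(t) = 10t - 3
t₁ = -1 − 0.2·(-13) = 1.6
t₂ = 1.6 − 0.2·13 = -1

-1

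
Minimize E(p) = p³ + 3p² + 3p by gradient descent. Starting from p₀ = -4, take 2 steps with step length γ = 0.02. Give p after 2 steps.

E′(p) = 3p² + 6p + 3
p₁ = -4 − 0.02·27 = -4.54
p₂ = -4.54 − 0.02·37.5948 = -5.291896

-5.291896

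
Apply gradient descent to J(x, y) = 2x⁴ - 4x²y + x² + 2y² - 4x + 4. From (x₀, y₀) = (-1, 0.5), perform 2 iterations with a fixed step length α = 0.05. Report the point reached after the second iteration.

∇J = (8x³ - 8xy + 2x - 4, -4x² + 4y)
(x₁, y₁) = (-1, 0.5) − 0.05·(-10, -2) = (-0.5, 0.6)
(x₂, y₂) = (-0.5, 0.6) − 0.05·(-3.6, 1.4) = (-0.32, 0.53)

(-0.32, 0.53)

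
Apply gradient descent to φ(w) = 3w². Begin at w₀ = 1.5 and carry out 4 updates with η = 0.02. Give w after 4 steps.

0.89954304

φ′(w) = 6w
w₁ = 1.5 − 0.02·9 = 1.32
w₂ = 1.32 − 0.02·7.92 = 1.1616
w₃ = 1.1616 − 0.02·6.9696 = 1.022208
w₄ = 1.022208 − 0.02·6.133248 = 0.89954304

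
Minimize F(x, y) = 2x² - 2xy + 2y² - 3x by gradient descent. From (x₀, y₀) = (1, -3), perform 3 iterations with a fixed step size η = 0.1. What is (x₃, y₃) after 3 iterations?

∇F = (4x - 2y - 3, -2x + 4y)
(x₁, y₁) = (1, -3) − 0.1·(7, -14) = (0.3, -1.6)
(x₂, y₂) = (0.3, -1.6) − 0.1·(1.4, -7) = (0.16, -0.9)
(x₃, y₃) = (0.16, -0.9) − 0.1·(-0.56, -3.92) = (0.216, -0.508)

(0.216, -0.508)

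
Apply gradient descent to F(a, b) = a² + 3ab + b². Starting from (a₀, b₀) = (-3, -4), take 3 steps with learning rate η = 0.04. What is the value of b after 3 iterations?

∇F = (2a + 3b, 3a + 2b)
(a₁, b₁) = (-3, -4) − 0.04·(-18, -17) = (-2.28, -3.32)
(a₂, b₂) = (-2.28, -3.32) − 0.04·(-14.52, -13.48) = (-1.6992, -2.7808)
(a₃, b₃) = (-1.6992, -2.7808) − 0.04·(-11.7408, -10.6592) = (-1.229568, -2.354432)
b = -2.354432

-2.354432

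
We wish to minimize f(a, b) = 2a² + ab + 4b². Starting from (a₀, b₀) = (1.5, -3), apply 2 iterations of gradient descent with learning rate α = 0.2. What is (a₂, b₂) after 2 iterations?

(-0.12, -1.08)

∇f = (4a + b, a + 8b)
Step 1: at (1.5, -3), ∇f = (3, -22.5) → (1.5, -3) − 0.2·(3, -22.5) = (0.9, 1.5)
Step 2: at (0.9, 1.5), ∇f = (5.1, 12.9) → (0.9, 1.5) − 0.2·(5.1, 12.9) = (-0.12, -1.08)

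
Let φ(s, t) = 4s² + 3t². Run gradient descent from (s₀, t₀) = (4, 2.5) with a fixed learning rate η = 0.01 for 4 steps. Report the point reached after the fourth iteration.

(2.86557184, 1.9518724)

∇φ = (8s, 6t)
Step 1: at (4, 2.5), ∇φ = (32, 15) → (4, 2.5) − 0.01·(32, 15) = (3.68, 2.35)
Step 2: at (3.68, 2.35), ∇φ = (29.44, 14.1) → (3.68, 2.35) − 0.01·(29.44, 14.1) = (3.3856, 2.209)
Step 3: at (3.3856, 2.209), ∇φ = (27.0848, 13.254) → (3.3856, 2.209) − 0.01·(27.0848, 13.254) = (3.114752, 2.07646)
Step 4: at (3.114752, 2.07646), ∇φ = (24.918016, 12.45876) → (3.114752, 2.07646) − 0.01·(24.918016, 12.45876) = (2.86557184, 1.9518724)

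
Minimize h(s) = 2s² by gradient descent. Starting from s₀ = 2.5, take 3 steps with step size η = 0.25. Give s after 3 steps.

h′(s) = 4s
s₁ = 2.5 − 0.25·10 = 0
s₂ = 0 − 0.25·0 = 0
s₃ = 0 − 0.25·0 = 0

0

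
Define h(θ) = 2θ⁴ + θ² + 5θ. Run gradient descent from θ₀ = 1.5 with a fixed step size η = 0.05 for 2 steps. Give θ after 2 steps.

-0.46875

h′(θ) = 8θ³ + 2θ + 5
Step 1: h′(1.5) = 35; θ₁ = 1.5 − 0.05·35 = -0.25
Step 2: h′(-0.25) = 4.375; θ₂ = -0.25 − 0.05·4.375 = -0.46875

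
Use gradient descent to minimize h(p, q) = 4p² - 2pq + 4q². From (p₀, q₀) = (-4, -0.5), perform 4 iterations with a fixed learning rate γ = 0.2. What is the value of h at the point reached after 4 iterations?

∇h = (8p - 2q, -2p + 8q)
(p₁, q₁) = (-4, -0.5) − 0.2·(-31, 4) = (2.2, -1.3)
(p₂, q₂) = (2.2, -1.3) − 0.2·(20.2, -14.8) = (-1.84, 1.66)
(p₃, q₃) = (-1.84, 1.66) − 0.2·(-18.04, 16.96) = (1.768, -1.732)
(p₄, q₄) = (1.768, -1.732) − 0.2·(17.608, -17.392) = (-1.7536, 1.7464)
h(-1.7536, 1.7464) = 30.62507776

30.62507776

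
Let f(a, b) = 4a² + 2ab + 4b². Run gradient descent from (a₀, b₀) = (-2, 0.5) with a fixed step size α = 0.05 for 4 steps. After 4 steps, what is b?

∇f = (8a + 2b, 2a + 8b)
(a₁, b₁) = (-2, 0.5) − 0.05·(-15, 0) = (-1.25, 0.5)
(a₂, b₂) = (-1.25, 0.5) − 0.05·(-9, 1.5) = (-0.8, 0.425)
(a₃, b₃) = (-0.8, 0.425) − 0.05·(-5.55, 1.8) = (-0.5225, 0.335)
(a₄, b₄) = (-0.5225, 0.335) − 0.05·(-3.51, 1.635) = (-0.347, 0.25325)
b = 0.25325

0.25325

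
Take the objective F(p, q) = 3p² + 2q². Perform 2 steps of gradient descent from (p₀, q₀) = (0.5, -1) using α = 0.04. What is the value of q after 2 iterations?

∇F = (6p, 4q)
Step 1: at (0.5, -1), ∇F = (3, -4) → (0.5, -1) − 0.04·(3, -4) = (0.38, -0.84)
Step 2: at (0.38, -0.84), ∇F = (2.28, -3.36) → (0.38, -0.84) − 0.04·(2.28, -3.36) = (0.2888, -0.7056)
q = -0.7056

-0.7056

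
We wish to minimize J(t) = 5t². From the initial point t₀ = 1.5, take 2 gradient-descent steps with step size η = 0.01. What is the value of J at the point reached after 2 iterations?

7.381125

J′(t) = 10t
t₁ = 1.5 − 0.01·15 = 1.35
t₂ = 1.35 − 0.01·13.5 = 1.215
J(1.215) = 7.381125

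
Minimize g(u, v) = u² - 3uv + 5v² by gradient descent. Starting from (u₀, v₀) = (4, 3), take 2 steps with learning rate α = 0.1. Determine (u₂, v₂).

(3.64, 1.23)

∇g = (2u - 3v, -3u + 10v)
Step 1: at (4, 3), ∇g = (-1, 18) → (4, 3) − 0.1·(-1, 18) = (4.1, 1.2)
Step 2: at (4.1, 1.2), ∇g = (4.6, -0.3) → (4.1, 1.2) − 0.1·(4.6, -0.3) = (3.64, 1.23)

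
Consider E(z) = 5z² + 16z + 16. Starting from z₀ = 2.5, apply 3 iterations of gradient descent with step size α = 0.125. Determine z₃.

E′(z) = 10z + 16
Step 1: E′(2.5) = 41; z₁ = 2.5 − 0.125·41 = -2.625
Step 2: E′(-2.625) = -10.25; z₂ = -2.625 − 0.125·(-10.25) = -1.34375
Step 3: E′(-1.34375) = 2.5625; z₃ = -1.34375 − 0.125·2.5625 = -1.6640625

-1.6640625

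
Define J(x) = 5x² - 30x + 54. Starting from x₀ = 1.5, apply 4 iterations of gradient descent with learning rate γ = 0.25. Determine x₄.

-4.59375

J′(x) = 10x - 30
Step 1: J′(1.5) = -15; x₁ = 1.5 − 0.25·(-15) = 5.25
Step 2: J′(5.25) = 22.5; x₂ = 5.25 − 0.25·22.5 = -0.375
Step 3: J′(-0.375) = -33.75; x₃ = -0.375 − 0.25·(-33.75) = 8.0625
Step 4: J′(8.0625) = 50.625; x₄ = 8.0625 − 0.25·50.625 = -4.59375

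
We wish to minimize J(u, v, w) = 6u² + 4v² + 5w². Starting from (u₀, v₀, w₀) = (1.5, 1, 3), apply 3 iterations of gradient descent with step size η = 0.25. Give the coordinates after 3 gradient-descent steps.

∇J = (12u, 8v, 10w)
(u₁, v₁, w₁) = (1.5, 1, 3) − 0.25·(18, 8, 30) = (-3, -1, -4.5)
(u₂, v₂, w₂) = (-3, -1, -4.5) − 0.25·(-36, -8, -45) = (6, 1, 6.75)
(u₃, v₃, w₃) = (6, 1, 6.75) − 0.25·(72, 8, 67.5) = (-12, -1, -10.125)

(-12, -1, -10.125)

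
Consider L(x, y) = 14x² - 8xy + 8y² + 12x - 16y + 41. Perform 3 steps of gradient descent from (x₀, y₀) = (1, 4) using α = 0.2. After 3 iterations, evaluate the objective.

45149.413056

∇L = (28x - 8y + 12, -8x + 16y - 16)
Step 1: at (1, 4), ∇L = (8, 40) → (1, 4) − 0.2·(8, 40) = (-0.6, -4)
Step 2: at (-0.6, -4), ∇L = (27.2, -75.2) → (-0.6, -4) − 0.2·(27.2, -75.2) = (-6.04, 11.04)
Step 3: at (-6.04, 11.04), ∇L = (-245.44, 208.96) → (-6.04, 11.04) − 0.2·(-245.44, 208.96) = (43.048, -30.752)
L(43.048, -30.752) = 45149.413056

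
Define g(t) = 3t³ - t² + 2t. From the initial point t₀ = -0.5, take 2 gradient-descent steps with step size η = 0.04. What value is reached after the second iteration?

g′(t) = 9t² - 2t + 2
Step 1: g′(-0.5) = 5.25; t₁ = -0.5 − 0.04·5.25 = -0.71
Step 2: g′(-0.71) = 7.9569; t₂ = -0.71 − 0.04·7.9569 = -1.028276

-1.028276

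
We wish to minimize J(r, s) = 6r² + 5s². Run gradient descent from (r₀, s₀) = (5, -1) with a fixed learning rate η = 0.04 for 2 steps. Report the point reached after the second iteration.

(1.352, -0.36)

∇J = (12r, 10s)
(r₁, s₁) = (5, -1) − 0.04·(60, -10) = (2.6, -0.6)
(r₂, s₂) = (2.6, -0.6) − 0.04·(31.2, -6) = (1.352, -0.36)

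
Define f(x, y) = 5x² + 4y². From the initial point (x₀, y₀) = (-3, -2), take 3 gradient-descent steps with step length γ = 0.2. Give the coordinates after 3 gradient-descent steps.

(3, 0.432)

∇f = (10x, 8y)
(x₁, y₁) = (-3, -2) − 0.2·(-30, -16) = (3, 1.2)
(x₂, y₂) = (3, 1.2) − 0.2·(30, 9.6) = (-3, -0.72)
(x₃, y₃) = (-3, -0.72) − 0.2·(-30, -5.76) = (3, 0.432)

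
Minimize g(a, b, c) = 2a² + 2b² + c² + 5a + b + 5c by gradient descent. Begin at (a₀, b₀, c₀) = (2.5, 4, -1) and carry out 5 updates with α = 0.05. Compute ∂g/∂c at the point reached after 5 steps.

∇g = (4a + 5, 4b + 1, 2c + 5)
Step 1: at (2.5, 4, -1), ∇g = (15, 17, 3) → (2.5, 4, -1) − 0.05·(15, 17, 3) = (1.75, 3.15, -1.15)
Step 2: at (1.75, 3.15, -1.15), ∇g = (12, 13.6, 2.7) → (1.75, 3.15, -1.15) − 0.05·(12, 13.6, 2.7) = (1.15, 2.47, -1.285)
Step 3: at (1.15, 2.47, -1.285), ∇g = (9.6, 10.88, 2.43) → (1.15, 2.47, -1.285) − 0.05·(9.6, 10.88, 2.43) = (0.67, 1.926, -1.4065)
Step 4: at (0.67, 1.926, -1.4065), ∇g = (7.68, 8.704, 2.187) → (0.67, 1.926, -1.4065) − 0.05·(7.68, 8.704, 2.187) = (0.286, 1.4908, -1.51585)
Step 5: at (0.286, 1.4908, -1.51585), ∇g = (6.144, 6.9632, 1.9683) → (0.286, 1.4908, -1.51585) − 0.05·(6.144, 6.9632, 1.9683) = (-0.0212, 1.14264, -1.614265)
∂g/∂c at (-0.0212, 1.14264, -1.614265) = 1.77147

1.77147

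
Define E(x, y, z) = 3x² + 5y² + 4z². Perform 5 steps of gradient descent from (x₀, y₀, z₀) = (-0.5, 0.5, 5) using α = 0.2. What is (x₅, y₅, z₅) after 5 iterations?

∇E = (6x, 10y, 8z)
Step 1: at (-0.5, 0.5, 5), ∇E = (-3, 5, 40) → (-0.5, 0.5, 5) − 0.2·(-3, 5, 40) = (0.1, -0.5, -3)
Step 2: at (0.1, -0.5, -3), ∇E = (0.6, -5, -24) → (0.1, -0.5, -3) − 0.2·(0.6, -5, -24) = (-0.02, 0.5, 1.8)
Step 3: at (-0.02, 0.5, 1.8), ∇E = (-0.12, 5, 14.4) → (-0.02, 0.5, 1.8) − 0.2·(-0.12, 5, 14.4) = (0.004, -0.5, -1.08)
Step 4: at (0.004, -0.5, -1.08), ∇E = (0.024, -5, -8.64) → (0.004, -0.5, -1.08) − 0.2·(0.024, -5, -8.64) = (-0.0008, 0.5, 0.648)
Step 5: at (-0.0008, 0.5, 0.648), ∇E = (-0.0048, 5, 5.184) → (-0.0008, 0.5, 0.648) − 0.2·(-0.0048, 5, 5.184) = (0.00016, -0.5, -0.3888)

(0.00016, -0.5, -0.3888)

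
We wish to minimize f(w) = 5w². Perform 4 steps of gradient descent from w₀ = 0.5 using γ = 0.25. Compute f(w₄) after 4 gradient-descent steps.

f′(w) = 10w
Step 1: f′(0.5) = 5; w₁ = 0.5 − 0.25·5 = -0.75
Step 2: f′(-0.75) = -7.5; w₂ = -0.75 − 0.25·(-7.5) = 1.125
Step 3: f′(1.125) = 11.25; w₃ = 1.125 − 0.25·11.25 = -1.6875
Step 4: f′(-1.6875) = -16.875; w₄ = -1.6875 − 0.25·(-16.875) = 2.53125
f(2.53125) = 32.0361328125

32.0361328125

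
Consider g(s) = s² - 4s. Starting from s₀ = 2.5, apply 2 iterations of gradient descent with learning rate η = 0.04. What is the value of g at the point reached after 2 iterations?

-3.82090176

g′(s) = 2s - 4
Step 1: g′(2.5) = 1; s₁ = 2.5 − 0.04·1 = 2.46
Step 2: g′(2.46) = 0.92; s₂ = 2.46 − 0.04·0.92 = 2.4232
g(2.4232) = -3.82090176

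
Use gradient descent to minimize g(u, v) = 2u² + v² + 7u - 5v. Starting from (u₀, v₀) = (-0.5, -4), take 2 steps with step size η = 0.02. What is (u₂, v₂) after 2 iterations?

∇g = (4u + 7, 2v - 5)
(u₁, v₁) = (-0.5, -4) − 0.02·(5, -13) = (-0.6, -3.74)
(u₂, v₂) = (-0.6, -3.74) − 0.02·(4.6, -12.48) = (-0.692, -3.4904)

(-0.692, -3.4904)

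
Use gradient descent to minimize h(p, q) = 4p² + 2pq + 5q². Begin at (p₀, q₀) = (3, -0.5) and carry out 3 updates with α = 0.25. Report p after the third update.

∇h = (8p + 2q, 2p + 10q)
Step 1: at (3, -0.5), ∇h = (23, 1) → (3, -0.5) − 0.25·(23, 1) = (-2.75, -0.75)
Step 2: at (-2.75, -0.75), ∇h = (-23.5, -13) → (-2.75, -0.75) − 0.25·(-23.5, -13) = (3.125, 2.5)
Step 3: at (3.125, 2.5), ∇h = (30, 31.25) → (3.125, 2.5) − 0.25·(30, 31.25) = (-4.375, -5.3125)
p = -4.375

-4.375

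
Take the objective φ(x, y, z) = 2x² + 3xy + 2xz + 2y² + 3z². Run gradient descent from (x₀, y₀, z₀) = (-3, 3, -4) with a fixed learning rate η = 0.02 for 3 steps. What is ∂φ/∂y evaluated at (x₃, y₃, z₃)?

3.849336

∇φ = (4x + 3y + 2z, 3x + 4y, 2x + 6z)
Step 1: at (-3, 3, -4), ∇φ = (-11, 3, -30) → (-3, 3, -4) − 0.02·(-11, 3, -30) = (-2.78, 2.94, -3.4)
Step 2: at (-2.78, 2.94, -3.4), ∇φ = (-9.1, 3.42, -25.96) → (-2.78, 2.94, -3.4) − 0.02·(-9.1, 3.42, -25.96) = (-2.598, 2.8716, -2.8808)
Step 3: at (-2.598, 2.8716, -2.8808), ∇φ = (-7.5388, 3.6924, -22.4808) → (-2.598, 2.8716, -2.8808) − 0.02·(-7.5388, 3.6924, -22.4808) = (-2.447224, 2.797752, -2.431184)
∂φ/∂y at (-2.447224, 2.797752, -2.431184) = 3.849336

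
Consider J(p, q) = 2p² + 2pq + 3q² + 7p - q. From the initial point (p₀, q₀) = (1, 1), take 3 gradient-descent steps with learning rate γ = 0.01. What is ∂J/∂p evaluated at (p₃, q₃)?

∇J = (4p + 2q + 7, 2p + 6q - 1)
Step 1: at (1, 1), ∇J = (13, 7) → (1, 1) − 0.01·(13, 7) = (0.87, 0.93)
Step 2: at (0.87, 0.93), ∇J = (12.34, 6.32) → (0.87, 0.93) − 0.01·(12.34, 6.32) = (0.7466, 0.8668)
Step 3: at (0.7466, 0.8668), ∇J = (11.72, 5.694) → (0.7466, 0.8668) − 0.01·(11.72, 5.694) = (0.6294, 0.80986)
∂J/∂p at (0.6294, 0.80986) = 11.13732

11.13732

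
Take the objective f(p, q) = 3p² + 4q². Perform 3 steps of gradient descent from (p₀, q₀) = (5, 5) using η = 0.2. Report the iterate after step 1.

∇f = (6p, 8q)
(p₁, q₁) = (5, 5) − 0.2·(30, 40) = (-1, -3)

(-1, -3)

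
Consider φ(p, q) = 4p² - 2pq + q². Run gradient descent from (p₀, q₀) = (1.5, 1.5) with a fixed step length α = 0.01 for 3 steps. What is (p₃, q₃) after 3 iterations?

∇φ = (8p - 2q, -2p + 2q)
Step 1: at (1.5, 1.5), ∇φ = (9, 0) → (1.5, 1.5) − 0.01·(9, 0) = (1.41, 1.5)
Step 2: at (1.41, 1.5), ∇φ = (8.28, 0.18) → (1.41, 1.5) − 0.01·(8.28, 0.18) = (1.3272, 1.4982)
Step 3: at (1.3272, 1.4982), ∇φ = (7.6212, 0.342) → (1.3272, 1.4982) − 0.01·(7.6212, 0.342) = (1.250988, 1.49478)

(1.250988, 1.49478)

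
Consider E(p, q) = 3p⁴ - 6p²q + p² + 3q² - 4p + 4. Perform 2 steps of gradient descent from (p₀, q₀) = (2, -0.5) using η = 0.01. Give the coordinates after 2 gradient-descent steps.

(0.82276544, -0.165416)

∇E = (12p³ - 12pq + 2p - 4, -6p² + 6q)
(p₁, q₁) = (2, -0.5) − 0.01·(108, -27) = (0.92, -0.23)
(p₂, q₂) = (0.92, -0.23) − 0.01·(9.723456, -6.4584) = (0.82276544, -0.165416)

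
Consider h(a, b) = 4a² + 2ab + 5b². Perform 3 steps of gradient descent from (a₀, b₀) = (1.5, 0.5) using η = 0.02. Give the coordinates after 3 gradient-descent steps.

∇h = (8a + 2b, 2a + 10b)
(a₁, b₁) = (1.5, 0.5) − 0.02·(13, 8) = (1.24, 0.34)
(a₂, b₂) = (1.24, 0.34) − 0.02·(10.6, 5.88) = (1.028, 0.2224)
(a₃, b₃) = (1.028, 0.2224) − 0.02·(8.6688, 4.28) = (0.854624, 0.1368)

(0.854624, 0.1368)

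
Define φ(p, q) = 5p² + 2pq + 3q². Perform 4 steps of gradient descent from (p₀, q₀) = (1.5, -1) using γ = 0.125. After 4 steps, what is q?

∇φ = (10p + 2q, 2p + 6q)
Step 1: at (1.5, -1), ∇φ = (13, -3) → (1.5, -1) − 0.125·(13, -3) = (-0.125, -0.625)
Step 2: at (-0.125, -0.625), ∇φ = (-2.5, -4) → (-0.125, -0.625) − 0.125·(-2.5, -4) = (0.1875, -0.125)
Step 3: at (0.1875, -0.125), ∇φ = (1.625, -0.375) → (0.1875, -0.125) − 0.125·(1.625, -0.375) = (-0.015625, -0.078125)
Step 4: at (-0.015625, -0.078125), ∇φ = (-0.3125, -0.5) → (-0.015625, -0.078125) − 0.125·(-0.3125, -0.5) = (0.0234375, -0.015625)
q = -0.015625

-0.015625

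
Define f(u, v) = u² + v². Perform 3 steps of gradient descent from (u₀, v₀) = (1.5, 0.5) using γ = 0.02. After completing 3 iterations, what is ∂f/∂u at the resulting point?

2.654208

∇f = (2u, 2v)
Step 1: at (1.5, 0.5), ∇f = (3, 1) → (1.5, 0.5) − 0.02·(3, 1) = (1.44, 0.48)
Step 2: at (1.44, 0.48), ∇f = (2.88, 0.96) → (1.44, 0.48) − 0.02·(2.88, 0.96) = (1.3824, 0.4608)
Step 3: at (1.3824, 0.4608), ∇f = (2.7648, 0.9216) → (1.3824, 0.4608) − 0.02·(2.7648, 0.9216) = (1.327104, 0.442368)
∂f/∂u at (1.327104, 0.442368) = 2.654208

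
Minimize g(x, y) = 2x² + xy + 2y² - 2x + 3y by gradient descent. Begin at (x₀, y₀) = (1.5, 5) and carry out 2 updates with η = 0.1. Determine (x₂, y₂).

∇g = (4x + y - 2, x + 4y + 3)
(x₁, y₁) = (1.5, 5) − 0.1·(9, 24.5) = (0.6, 2.55)
(x₂, y₂) = (0.6, 2.55) − 0.1·(2.95, 13.8) = (0.305, 1.17)

(0.305, 1.17)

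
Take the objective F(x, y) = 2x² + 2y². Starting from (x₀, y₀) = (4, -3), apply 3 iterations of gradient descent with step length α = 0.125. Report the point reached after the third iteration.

(0.5, -0.375)

∇F = (4x, 4y)
Step 1: at (4, -3), ∇F = (16, -12) → (4, -3) − 0.125·(16, -12) = (2, -1.5)
Step 2: at (2, -1.5), ∇F = (8, -6) → (2, -1.5) − 0.125·(8, -6) = (1, -0.75)
Step 3: at (1, -0.75), ∇F = (4, -3) → (1, -0.75) − 0.125·(4, -3) = (0.5, -0.375)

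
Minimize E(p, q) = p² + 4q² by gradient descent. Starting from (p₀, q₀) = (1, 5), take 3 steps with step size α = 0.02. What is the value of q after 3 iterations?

2.96352

∇E = (2p, 8q)
Step 1: at (1, 5), ∇E = (2, 40) → (1, 5) − 0.02·(2, 40) = (0.96, 4.2)
Step 2: at (0.96, 4.2), ∇E = (1.92, 33.6) → (0.96, 4.2) − 0.02·(1.92, 33.6) = (0.9216, 3.528)
Step 3: at (0.9216, 3.528), ∇E = (1.8432, 28.224) → (0.9216, 3.528) − 0.02·(1.8432, 28.224) = (0.884736, 2.96352)
q = 2.96352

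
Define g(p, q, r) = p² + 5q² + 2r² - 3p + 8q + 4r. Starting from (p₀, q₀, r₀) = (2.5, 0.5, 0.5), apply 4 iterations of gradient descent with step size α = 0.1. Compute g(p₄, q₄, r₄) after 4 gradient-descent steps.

∇g = (2p - 3, 10q + 8, 4r + 4)
Step 1: at (2.5, 0.5, 0.5), ∇g = (2, 13, 6) → (2.5, 0.5, 0.5) − 0.1·(2, 13, 6) = (2.3, -0.8, -0.1)
Step 2: at (2.3, -0.8, -0.1), ∇g = (1.6, 0, 3.6) → (2.3, -0.8, -0.1) − 0.1·(1.6, 0, 3.6) = (2.14, -0.8, -0.46)
Step 3: at (2.14, -0.8, -0.46), ∇g = (1.28, 0, 2.16) → (2.14, -0.8, -0.46) − 0.1·(1.28, 0, 2.16) = (2.012, -0.8, -0.676)
Step 4: at (2.012, -0.8, -0.676), ∇g = (1.024, 0, 1.296) → (2.012, -0.8, -0.676) − 0.1·(1.024, 0, 1.296) = (1.9096, -0.8, -0.8056)
g(1.9096, -0.8, -0.8056) = -7.20664512

-7.20664512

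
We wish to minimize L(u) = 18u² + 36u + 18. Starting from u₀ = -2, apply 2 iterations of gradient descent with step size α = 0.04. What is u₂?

-1.1936

L′(u) = 36u + 36
u₁ = -2 − 0.04·(-36) = -0.56
u₂ = -0.56 − 0.04·15.84 = -1.1936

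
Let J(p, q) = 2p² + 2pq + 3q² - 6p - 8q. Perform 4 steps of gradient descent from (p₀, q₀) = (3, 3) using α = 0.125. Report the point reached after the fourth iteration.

(1.1015625, 0.9375)

∇J = (4p + 2q - 6, 2p + 6q - 8)
Step 1: at (3, 3), ∇J = (12, 16) → (3, 3) − 0.125·(12, 16) = (1.5, 1)
Step 2: at (1.5, 1), ∇J = (2, 1) → (1.5, 1) − 0.125·(2, 1) = (1.25, 0.875)
Step 3: at (1.25, 0.875), ∇J = (0.75, -0.25) → (1.25, 0.875) − 0.125·(0.75, -0.25) = (1.15625, 0.90625)
Step 4: at (1.15625, 0.90625), ∇J = (0.4375, -0.25) → (1.15625, 0.90625) − 0.125·(0.4375, -0.25) = (1.1015625, 0.9375)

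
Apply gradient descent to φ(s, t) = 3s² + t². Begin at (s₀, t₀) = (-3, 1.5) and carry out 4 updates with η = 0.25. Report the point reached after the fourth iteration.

(-0.1875, 0.09375)

∇φ = (6s, 2t)
Step 1: at (-3, 1.5), ∇φ = (-18, 3) → (-3, 1.5) − 0.25·(-18, 3) = (1.5, 0.75)
Step 2: at (1.5, 0.75), ∇φ = (9, 1.5) → (1.5, 0.75) − 0.25·(9, 1.5) = (-0.75, 0.375)
Step 3: at (-0.75, 0.375), ∇φ = (-4.5, 0.75) → (-0.75, 0.375) − 0.25·(-4.5, 0.75) = (0.375, 0.1875)
Step 4: at (0.375, 0.1875), ∇φ = (2.25, 0.375) → (0.375, 0.1875) − 0.25·(2.25, 0.375) = (-0.1875, 0.09375)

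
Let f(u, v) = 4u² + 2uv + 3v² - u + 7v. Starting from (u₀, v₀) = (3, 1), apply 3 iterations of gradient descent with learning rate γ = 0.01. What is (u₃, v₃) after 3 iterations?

(2.319168, 0.47774)

∇f = (8u + 2v - 1, 2u + 6v + 7)
Step 1: at (3, 1), ∇f = (25, 19) → (3, 1) − 0.01·(25, 19) = (2.75, 0.81)
Step 2: at (2.75, 0.81), ∇f = (22.62, 17.36) → (2.75, 0.81) − 0.01·(22.62, 17.36) = (2.5238, 0.6364)
Step 3: at (2.5238, 0.6364), ∇f = (20.4632, 15.866) → (2.5238, 0.6364) − 0.01·(20.4632, 15.866) = (2.319168, 0.47774)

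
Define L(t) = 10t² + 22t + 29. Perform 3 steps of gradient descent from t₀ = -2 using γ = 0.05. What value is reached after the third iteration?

L′(t) = 20t + 22
t₁ = -2 − 0.05·(-18) = -1.1
t₂ = -1.1 − 0.05·0 = -1.1
t₃ = -1.1 − 0.05·0 = -1.1

-1.1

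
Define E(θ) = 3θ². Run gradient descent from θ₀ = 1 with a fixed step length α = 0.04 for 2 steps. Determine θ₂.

0.5776

E′(θ) = 6θ
Step 1: E′(1) = 6; θ₁ = 1 − 0.04·6 = 0.76
Step 2: E′(0.76) = 4.56; θ₂ = 0.76 − 0.04·4.56 = 0.5776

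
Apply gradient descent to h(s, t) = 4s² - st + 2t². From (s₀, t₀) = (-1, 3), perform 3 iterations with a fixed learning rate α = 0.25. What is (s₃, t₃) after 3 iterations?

(1.921875, -0.453125)

∇h = (8s - t, -s + 4t)
Step 1: at (-1, 3), ∇h = (-11, 13) → (-1, 3) − 0.25·(-11, 13) = (1.75, -0.25)
Step 2: at (1.75, -0.25), ∇h = (14.25, -2.75) → (1.75, -0.25) − 0.25·(14.25, -2.75) = (-1.8125, 0.4375)
Step 3: at (-1.8125, 0.4375), ∇h = (-14.9375, 3.5625) → (-1.8125, 0.4375) − 0.25·(-14.9375, 3.5625) = (1.921875, -0.453125)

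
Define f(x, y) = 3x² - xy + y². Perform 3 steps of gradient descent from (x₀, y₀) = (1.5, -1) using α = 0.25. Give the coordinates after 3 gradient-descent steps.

(-0.3125, -0.0390625)

∇f = (6x - y, -x + 2y)
(x₁, y₁) = (1.5, -1) − 0.25·(10, -3.5) = (-1, -0.125)
(x₂, y₂) = (-1, -0.125) − 0.25·(-5.875, 0.75) = (0.46875, -0.3125)
(x₃, y₃) = (0.46875, -0.3125) − 0.25·(3.125, -1.09375) = (-0.3125, -0.0390625)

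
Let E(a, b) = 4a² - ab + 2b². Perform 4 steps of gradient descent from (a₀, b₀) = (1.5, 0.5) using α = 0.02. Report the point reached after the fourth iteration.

(0.77684184, 0.44114248)

∇E = (8a - b, -a + 4b)
(a₁, b₁) = (1.5, 0.5) − 0.02·(11.5, 0.5) = (1.27, 0.49)
(a₂, b₂) = (1.27, 0.49) − 0.02·(9.67, 0.69) = (1.0766, 0.4762)
(a₃, b₃) = (1.0766, 0.4762) − 0.02·(8.1366, 0.8282) = (0.913868, 0.459636)
(a₄, b₄) = (0.913868, 0.459636) − 0.02·(6.851308, 0.924676) = (0.77684184, 0.44114248)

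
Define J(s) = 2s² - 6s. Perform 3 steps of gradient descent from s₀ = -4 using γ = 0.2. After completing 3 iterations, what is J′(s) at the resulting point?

J′(s) = 4s - 6
s₁ = -4 − 0.2·(-22) = 0.4
s₂ = 0.4 − 0.2·(-4.4) = 1.28
s₃ = 1.28 − 0.2·(-0.88) = 1.456
J′(s) at (1.456) = -0.176

-0.176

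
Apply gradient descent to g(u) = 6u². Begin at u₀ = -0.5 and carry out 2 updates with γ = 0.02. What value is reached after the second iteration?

g′(u) = 12u
u₁ = -0.5 − 0.02·(-6) = -0.38
u₂ = -0.38 − 0.02·(-4.56) = -0.2888

-0.2888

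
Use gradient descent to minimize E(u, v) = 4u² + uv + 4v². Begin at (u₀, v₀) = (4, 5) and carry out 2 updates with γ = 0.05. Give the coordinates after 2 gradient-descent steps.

∇E = (8u + v, u + 8v)
(u₁, v₁) = (4, 5) − 0.05·(37, 44) = (2.15, 2.8)
(u₂, v₂) = (2.15, 2.8) − 0.05·(20, 24.55) = (1.15, 1.5725)

(1.15, 1.5725)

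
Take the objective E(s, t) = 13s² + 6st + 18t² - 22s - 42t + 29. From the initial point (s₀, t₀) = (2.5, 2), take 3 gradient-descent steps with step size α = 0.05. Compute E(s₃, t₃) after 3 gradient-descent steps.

36.61515625

∇E = (26s + 6t - 22, 6s + 36t - 42)
Step 1: at (2.5, 2), ∇E = (55, 45) → (2.5, 2) − 0.05·(55, 45) = (-0.25, -0.25)
Step 2: at (-0.25, -0.25), ∇E = (-30, -52.5) → (-0.25, -0.25) − 0.05·(-30, -52.5) = (1.25, 2.375)
Step 3: at (1.25, 2.375), ∇E = (24.75, 51) → (1.25, 2.375) − 0.05·(24.75, 51) = (0.0125, -0.175)
E(0.0125, -0.175) = 36.61515625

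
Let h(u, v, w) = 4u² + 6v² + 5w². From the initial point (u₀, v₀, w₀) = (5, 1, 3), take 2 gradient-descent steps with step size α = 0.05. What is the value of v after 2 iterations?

0.16

∇h = (8u, 12v, 10w)
(u₁, v₁, w₁) = (5, 1, 3) − 0.05·(40, 12, 30) = (3, 0.4, 1.5)
(u₂, v₂, w₂) = (3, 0.4, 1.5) − 0.05·(24, 4.8, 15) = (1.8, 0.16, 0.75)
v = 0.16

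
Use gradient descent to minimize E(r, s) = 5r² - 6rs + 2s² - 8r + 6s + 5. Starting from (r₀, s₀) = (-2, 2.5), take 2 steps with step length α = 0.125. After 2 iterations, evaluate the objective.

∇E = (10r - 6s - 8, -6r + 4s + 6)
(r₁, s₁) = (-2, 2.5) − 0.125·(-43, 28) = (3.375, -1)
(r₂, s₂) = (3.375, -1) − 0.125·(31.75, -18.25) = (-0.59375, 1.28125)
E(-0.59375, 1.28125) = 27.0478515625

27.0478515625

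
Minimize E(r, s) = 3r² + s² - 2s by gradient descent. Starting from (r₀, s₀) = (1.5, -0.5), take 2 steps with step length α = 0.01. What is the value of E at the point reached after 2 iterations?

∇E = (6r, 2s - 2)
(r₁, s₁) = (1.5, -0.5) − 0.01·(9, -3) = (1.41, -0.47)
(r₂, s₂) = (1.41, -0.47) − 0.01·(8.46, -2.94) = (1.3254, -0.4406)
E(1.3254, -0.4406) = 6.34538384

6.34538384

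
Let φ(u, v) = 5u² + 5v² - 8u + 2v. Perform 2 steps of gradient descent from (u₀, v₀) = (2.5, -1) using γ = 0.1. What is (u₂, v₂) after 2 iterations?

(0.8, -0.2)

∇φ = (10u - 8, 10v + 2)
Step 1: at (2.5, -1), ∇φ = (17, -8) → (2.5, -1) − 0.1·(17, -8) = (0.8, -0.2)
Step 2: at (0.8, -0.2), ∇φ = (0, 0) → (0.8, -0.2) − 0.1·(0, 0) = (0.8, -0.2)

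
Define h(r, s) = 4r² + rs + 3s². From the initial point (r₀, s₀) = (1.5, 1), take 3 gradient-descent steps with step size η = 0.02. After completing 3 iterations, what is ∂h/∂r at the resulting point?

7.385524

∇h = (8r + s, r + 6s)
(r₁, s₁) = (1.5, 1) − 0.02·(13, 7.5) = (1.24, 0.85)
(r₂, s₂) = (1.24, 0.85) − 0.02·(10.77, 6.34) = (1.0246, 0.7232)
(r₃, s₃) = (1.0246, 0.7232) − 0.02·(8.92, 5.3638) = (0.8462, 0.615924)
∂h/∂r at (0.8462, 0.615924) = 7.385524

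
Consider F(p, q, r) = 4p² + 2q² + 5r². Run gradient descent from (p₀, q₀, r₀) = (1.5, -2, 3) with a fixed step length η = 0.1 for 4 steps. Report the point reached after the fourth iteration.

∇F = (8p, 4q, 10r)
Step 1: at (1.5, -2, 3), ∇F = (12, -8, 30) → (1.5, -2, 3) − 0.1·(12, -8, 30) = (0.3, -1.2, 0)
Step 2: at (0.3, -1.2, 0), ∇F = (2.4, -4.8, 0) → (0.3, -1.2, 0) − 0.1·(2.4, -4.8, 0) = (0.06, -0.72, 0)
Step 3: at (0.06, -0.72, 0), ∇F = (0.48, -2.88, 0) → (0.06, -0.72, 0) − 0.1·(0.48, -2.88, 0) = (0.012, -0.432, 0)
Step 4: at (0.012, -0.432, 0), ∇F = (0.096, -1.728, 0) → (0.012, -0.432, 0) − 0.1·(0.096, -1.728, 0) = (0.0024, -0.2592, 0)

(0.0024, -0.2592, 0)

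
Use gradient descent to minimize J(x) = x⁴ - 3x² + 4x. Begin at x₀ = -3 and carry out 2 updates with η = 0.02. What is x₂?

-1.34582784

J′(x) = 4x³ - 6x + 4
Step 1: J′(-3) = -86; x₁ = -3 − 0.02·(-86) = -1.28
Step 2: J′(-1.28) = 3.291392; x₂ = -1.28 − 0.02·3.291392 = -1.34582784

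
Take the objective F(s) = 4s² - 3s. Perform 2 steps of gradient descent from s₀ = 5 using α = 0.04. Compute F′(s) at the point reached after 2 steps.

17.1088

F′(s) = 8s - 3
Step 1: F′(5) = 37; s₁ = 5 − 0.04·37 = 3.52
Step 2: F′(3.52) = 25.16; s₂ = 3.52 − 0.04·25.16 = 2.5136
F′(s) at (2.5136) = 17.1088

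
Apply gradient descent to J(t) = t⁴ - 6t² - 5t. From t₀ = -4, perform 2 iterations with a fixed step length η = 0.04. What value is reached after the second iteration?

-7.88566528

J′(t) = 4t³ - 12t - 5
t₁ = -4 − 0.04·(-213) = 4.52
t₂ = 4.52 − 0.04·310.141632 = -7.88566528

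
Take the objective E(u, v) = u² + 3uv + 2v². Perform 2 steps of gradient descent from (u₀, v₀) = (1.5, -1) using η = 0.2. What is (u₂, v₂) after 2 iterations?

(1.56, -1.12)

∇E = (2u + 3v, 3u + 4v)
(u₁, v₁) = (1.5, -1) − 0.2·(0, 0.5) = (1.5, -1.1)
(u₂, v₂) = (1.5, -1.1) − 0.2·(-0.3, 0.1) = (1.56, -1.12)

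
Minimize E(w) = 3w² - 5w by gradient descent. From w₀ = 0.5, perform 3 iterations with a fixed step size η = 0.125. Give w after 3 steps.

E′(w) = 6w - 5
w₁ = 0.5 − 0.125·(-2) = 0.75
w₂ = 0.75 − 0.125·(-0.5) = 0.8125
w₃ = 0.8125 − 0.125·(-0.125) = 0.828125

0.828125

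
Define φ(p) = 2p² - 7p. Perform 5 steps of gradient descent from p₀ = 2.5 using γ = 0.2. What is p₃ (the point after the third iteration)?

φ′(p) = 4p - 7
Step 1: φ′(2.5) = 3; p₁ = 2.5 − 0.2·3 = 1.9
Step 2: φ′(1.9) = 0.6; p₂ = 1.9 − 0.2·0.6 = 1.78
Step 3: φ′(1.78) = 0.12; p₃ = 1.78 − 0.2·0.12 = 1.756

1.756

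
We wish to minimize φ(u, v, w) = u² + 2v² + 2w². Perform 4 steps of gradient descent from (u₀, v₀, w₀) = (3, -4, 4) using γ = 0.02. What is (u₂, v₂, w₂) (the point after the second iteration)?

(2.7648, -3.3856, 3.3856)

∇φ = (2u, 4v, 4w)
Step 1: at (3, -4, 4), ∇φ = (6, -16, 16) → (3, -4, 4) − 0.02·(6, -16, 16) = (2.88, -3.68, 3.68)
Step 2: at (2.88, -3.68, 3.68), ∇φ = (5.76, -14.72, 14.72) → (2.88, -3.68, 3.68) − 0.02·(5.76, -14.72, 14.72) = (2.7648, -3.3856, 3.3856)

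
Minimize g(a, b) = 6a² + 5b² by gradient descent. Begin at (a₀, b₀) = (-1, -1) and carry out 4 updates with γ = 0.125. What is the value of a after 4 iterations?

∇g = (12a, 10b)
(a₁, b₁) = (-1, -1) − 0.125·(-12, -10) = (0.5, 0.25)
(a₂, b₂) = (0.5, 0.25) − 0.125·(6, 2.5) = (-0.25, -0.0625)
(a₃, b₃) = (-0.25, -0.0625) − 0.125·(-3, -0.625) = (0.125, 0.015625)
(a₄, b₄) = (0.125, 0.015625) − 0.125·(1.5, 0.15625) = (-0.0625, -0.00390625)
a = -0.0625

-0.0625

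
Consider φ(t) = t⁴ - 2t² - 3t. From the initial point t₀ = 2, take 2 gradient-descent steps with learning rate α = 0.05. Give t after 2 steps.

φ′(t) = 4t³ - 4t - 3
t₁ = 2 − 0.05·21 = 0.95
t₂ = 0.95 − 0.05·(-3.3705) = 1.118525

1.118525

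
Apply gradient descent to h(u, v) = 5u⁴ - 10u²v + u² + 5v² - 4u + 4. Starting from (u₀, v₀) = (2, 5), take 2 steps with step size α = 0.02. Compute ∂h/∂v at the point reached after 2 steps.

50.0248576

∇h = (20u³ - 20uv + 2u - 4, -10u² + 10v)
Step 1: at (2, 5), ∇h = (-40, 10) → (2, 5) − 0.02·(-40, 10) = (2.8, 4.8)
Step 2: at (2.8, 4.8), ∇h = (171.84, -30.4) → (2.8, 4.8) − 0.02·(171.84, -30.4) = (-0.6368, 5.408)
∂h/∂v at (-0.6368, 5.408) = 50.0248576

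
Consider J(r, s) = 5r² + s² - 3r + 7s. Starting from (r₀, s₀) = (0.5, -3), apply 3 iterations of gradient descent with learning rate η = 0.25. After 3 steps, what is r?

∇J = (10r - 3, 2s + 7)
Step 1: at (0.5, -3), ∇J = (2, 1) → (0.5, -3) − 0.25·(2, 1) = (0, -3.25)
Step 2: at (0, -3.25), ∇J = (-3, 0.5) → (0, -3.25) − 0.25·(-3, 0.5) = (0.75, -3.375)
Step 3: at (0.75, -3.375), ∇J = (4.5, 0.25) → (0.75, -3.375) − 0.25·(4.5, 0.25) = (-0.375, -3.4375)
r = -0.375

-0.375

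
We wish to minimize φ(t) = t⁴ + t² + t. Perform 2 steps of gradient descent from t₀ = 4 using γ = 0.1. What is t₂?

φ′(t) = 4t³ + 2t + 1
Step 1: φ′(4) = 265; t₁ = 4 − 0.1·265 = -22.5
Step 2: φ′(-22.5) = -45606.5; t₂ = -22.5 − 0.1·(-45606.5) = 4538.15

4538.15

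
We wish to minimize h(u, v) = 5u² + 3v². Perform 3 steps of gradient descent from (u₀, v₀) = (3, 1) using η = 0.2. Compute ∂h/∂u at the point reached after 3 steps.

-30

∇h = (10u, 6v)
Step 1: at (3, 1), ∇h = (30, 6) → (3, 1) − 0.2·(30, 6) = (-3, -0.2)
Step 2: at (-3, -0.2), ∇h = (-30, -1.2) → (-3, -0.2) − 0.2·(-30, -1.2) = (3, 0.04)
Step 3: at (3, 0.04), ∇h = (30, 0.24) → (3, 0.04) − 0.2·(30, 0.24) = (-3, -0.008)
∂h/∂u at (-3, -0.008) = -30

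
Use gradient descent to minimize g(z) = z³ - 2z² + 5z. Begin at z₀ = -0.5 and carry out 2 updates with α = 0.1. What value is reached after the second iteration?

g′(z) = 3z² - 4z + 5
Step 1: g′(-0.5) = 7.75; z₁ = -0.5 − 0.1·7.75 = -1.275
Step 2: g′(-1.275) = 14.976875; z₂ = -1.275 − 0.1·14.976875 = -2.7726875

-2.7726875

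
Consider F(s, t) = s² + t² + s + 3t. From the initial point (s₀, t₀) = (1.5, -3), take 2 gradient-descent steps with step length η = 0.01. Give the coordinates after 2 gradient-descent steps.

∇F = (2s + 1, 2t + 3)
Step 1: at (1.5, -3), ∇F = (4, -3) → (1.5, -3) − 0.01·(4, -3) = (1.46, -2.97)
Step 2: at (1.46, -2.97), ∇F = (3.92, -2.94) → (1.46, -2.97) − 0.01·(3.92, -2.94) = (1.4208, -2.9406)

(1.4208, -2.9406)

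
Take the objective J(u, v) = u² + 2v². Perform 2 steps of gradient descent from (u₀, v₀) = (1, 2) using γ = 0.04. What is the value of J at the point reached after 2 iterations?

∇J = (2u, 4v)
Step 1: at (1, 2), ∇J = (2, 8) → (1, 2) − 0.04·(2, 8) = (0.92, 1.68)
Step 2: at (0.92, 1.68), ∇J = (1.84, 6.72) → (0.92, 1.68) − 0.04·(1.84, 6.72) = (0.8464, 1.4112)
J(0.8464, 1.4112) = 4.69936384

4.69936384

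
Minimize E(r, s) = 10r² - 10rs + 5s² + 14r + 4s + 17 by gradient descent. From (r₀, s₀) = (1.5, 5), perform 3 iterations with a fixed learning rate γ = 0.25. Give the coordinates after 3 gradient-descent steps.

(140.0625, -89.875)

∇E = (20r - 10s + 14, -10r + 10s + 4)
(r₁, s₁) = (1.5, 5) − 0.25·(-6, 39) = (3, -4.75)
(r₂, s₂) = (3, -4.75) − 0.25·(121.5, -73.5) = (-27.375, 13.625)
(r₃, s₃) = (-27.375, 13.625) − 0.25·(-669.75, 414) = (140.0625, -89.875)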